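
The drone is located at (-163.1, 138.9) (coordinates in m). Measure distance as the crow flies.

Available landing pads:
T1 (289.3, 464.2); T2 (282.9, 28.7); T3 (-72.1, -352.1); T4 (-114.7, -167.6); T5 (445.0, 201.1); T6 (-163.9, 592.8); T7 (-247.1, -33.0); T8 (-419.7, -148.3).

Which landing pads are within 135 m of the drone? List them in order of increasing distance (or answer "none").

none

Distances from (-163.1, 138.9):
T1: 557.2 m
T2: 459.4 m
T3: 499.4 m
T4: 310.3 m
T5: 611.3 m
T6: 453.9 m
T7: 191.3 m
T8: 385.1 m
Threshold 135 m: none within range.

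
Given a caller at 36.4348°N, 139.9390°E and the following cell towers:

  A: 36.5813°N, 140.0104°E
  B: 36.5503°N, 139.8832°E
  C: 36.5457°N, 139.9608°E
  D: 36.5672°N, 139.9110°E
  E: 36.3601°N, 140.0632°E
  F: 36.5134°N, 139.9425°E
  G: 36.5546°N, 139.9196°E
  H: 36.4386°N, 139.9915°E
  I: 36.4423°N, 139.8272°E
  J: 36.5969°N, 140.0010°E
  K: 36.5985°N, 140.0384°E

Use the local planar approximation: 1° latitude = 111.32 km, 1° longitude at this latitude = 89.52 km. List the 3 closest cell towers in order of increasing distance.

Distances from 36.4348°N, 139.9390°E:
A: √((0.1465·111.32)² + (0.0714·89.52)²) = √(265.963258 + 40.854187) = 17.5162 km
B: √((0.1155·111.32)² + (-0.0558·89.52)²) = √(165.314278 + 24.952183) = 13.7937 km
C: √((0.1109·111.32)² + (0.0218·89.52)²) = √(152.408605 + 3.808493) = 12.4987 km
D: √((0.1324·111.32)² + (-0.0280·89.52)²) = √(217.231282 + 6.282843) = 14.9504 km
E: √((-0.0747·111.32)² + (0.1242·89.52)²) = √(69.149270 + 123.618463) = 13.8841 km
F: √((0.0786·111.32)² + (0.0035·89.52)²) = √(76.558160 + 0.098169) = 8.7554 km
G: √((0.1198·111.32)² + (-0.0194·89.52)²) = √(177.852523 + 3.016085) = 13.4487 km
H: √((0.0038·111.32)² + (0.0525·89.52)²) = √(0.178943 + 22.088120) = 4.7188 km
I: √((0.0075·111.32)² + (-0.1118·89.52)²) = √(0.697058 + 100.166789) = 10.0431 km
J: √((0.1621·111.32)² + (0.0620·89.52)²) = √(325.621014 + 30.805164) = 18.8793 km
K: √((0.1637·111.32)² + (0.0994·89.52)²) = √(332.080790 + 79.179529) = 20.2796 km
Sorted: H (4.7188 km) < F (8.7554 km) < I (10.0431 km) < C (12.4987 km) < G (13.4487 km) < …

H, F, I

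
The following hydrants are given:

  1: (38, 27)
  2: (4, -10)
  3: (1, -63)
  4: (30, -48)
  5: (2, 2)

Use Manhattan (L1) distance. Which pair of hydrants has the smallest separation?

Pairwise distances:
1–2: 71
1–3: 127
1–4: 83
1–5: 61
2–3: 56
2–4: 64
2–5: 14
3–4: 44
3–5: 66
4–5: 78
Closest pair: 2–5 at 14.

2 and 5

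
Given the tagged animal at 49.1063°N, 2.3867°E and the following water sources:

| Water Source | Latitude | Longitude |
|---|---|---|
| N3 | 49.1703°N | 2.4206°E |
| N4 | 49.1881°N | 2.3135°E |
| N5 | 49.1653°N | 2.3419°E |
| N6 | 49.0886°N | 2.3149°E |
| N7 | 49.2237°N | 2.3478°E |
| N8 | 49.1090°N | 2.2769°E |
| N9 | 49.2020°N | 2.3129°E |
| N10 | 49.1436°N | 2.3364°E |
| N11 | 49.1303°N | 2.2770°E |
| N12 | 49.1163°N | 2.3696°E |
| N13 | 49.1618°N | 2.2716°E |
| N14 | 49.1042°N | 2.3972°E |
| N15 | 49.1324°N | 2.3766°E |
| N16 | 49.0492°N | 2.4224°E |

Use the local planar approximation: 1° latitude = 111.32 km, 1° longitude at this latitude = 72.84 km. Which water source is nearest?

Distances from 49.1063°N, 2.3867°E:
N3: √((0.0640·111.32)² + (0.0339·72.84)²) = √(50.758215 + 6.097324) = 7.5403 km
N4: √((0.0818·111.32)² + (-0.0732·72.84)²) = √(82.918799 + 28.429030) = 10.5521 km
N5: √((0.0590·111.32)² + (-0.0448·72.84)²) = √(43.137048 + 10.648683) = 7.3339 km
N6: √((-0.0177·111.32)² + (-0.0718·72.84)²) = √(3.882334 + 27.351980) = 5.5888 km
N7: √((0.1174·111.32)² + (-0.0389·72.84)²) = √(170.797925 + 8.028586) = 13.3726 km
N8: √((0.0027·111.32)² + (-0.1098·72.84)²) = √(0.090339 + 63.965317) = 8.0035 km
N9: √((0.0957·111.32)² + (-0.0738·72.84)²) = √(113.493312 + 28.896989) = 11.9327 km
N10: √((0.0373·111.32)² + (-0.0503·72.84)²) = √(17.241064 + 13.423811) = 5.5376 km
N11: √((0.0240·111.32)² + (-0.1097·72.84)²) = √(7.137874 + 63.848857) = 8.4254 km
N12: √((0.0100·111.32)² + (-0.0171·72.84)²) = √(1.239214 + 1.551430) = 1.6705 km
N13: √((0.0555·111.32)² + (-0.1151·72.84)²) = √(38.170897 + 70.289511) = 10.4144 km
N14: √((-0.0021·111.32)² + (0.0105·72.84)²) = √(0.054649 + 0.584950) = 0.7997 km
N15: √((0.0261·111.32)² + (-0.0101·72.84)²) = √(8.441651 + 0.541231) = 2.9971 km
N16: √((-0.0571·111.32)² + (0.0357·72.84)²) = √(40.403465 + 6.762018) = 6.8677 km
Minimum: N14 at 0.7997 km.

N14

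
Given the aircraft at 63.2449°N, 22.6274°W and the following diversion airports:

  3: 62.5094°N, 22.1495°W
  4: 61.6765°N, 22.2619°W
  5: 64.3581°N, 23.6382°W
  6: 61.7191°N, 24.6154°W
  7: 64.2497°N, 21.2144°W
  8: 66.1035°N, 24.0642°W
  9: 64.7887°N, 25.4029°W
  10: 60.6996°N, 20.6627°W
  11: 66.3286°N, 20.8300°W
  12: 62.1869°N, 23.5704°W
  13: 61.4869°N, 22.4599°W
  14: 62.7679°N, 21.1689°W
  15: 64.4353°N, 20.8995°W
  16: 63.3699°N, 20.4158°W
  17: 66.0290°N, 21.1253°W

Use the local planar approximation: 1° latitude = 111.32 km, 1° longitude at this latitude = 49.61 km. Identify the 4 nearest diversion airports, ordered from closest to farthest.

Distances from 63.2449°N, 22.6274°W:
3: √((-0.7355·111.32)² + (0.4779·49.61)²) = √(6703.656451 + 562.098615) = 85.2394 km
4: √((-1.5684·111.32)² + (0.3655·49.61)²) = √(30483.165402 + 328.785924) = 175.5333 km
5: √((1.1132·111.32)² + (-1.0108·49.61)²) = √(15356.519326 + 2514.600054) = 133.6829 km
6: √((-1.5258·111.32)² + (-1.9880·49.61)²) = √(28849.720927 + 9726.827505) = 196.4091 km
7: √((1.0048·111.32)² + (1.4130·49.61)²) = √(12511.392482 + 4913.859987) = 132.0047 km
8: √((2.8586·111.32)² + (-1.4368·49.61)²) = √(101263.555987 + 5080.788219) = 326.1048 km
9: √((1.5438·111.32)² + (-2.7755·49.61)²) = √(29534.421493 + 18959.239702) = 220.2128 km
10: √((-2.5453·111.32)² + (1.9647·49.61)²) = √(80283.140045 + 9500.160541) = 299.6386 km
11: √((3.0837·111.32)² + (1.7974·49.61)²) = √(117839.431021 + 7951.113058) = 354.6696 km
12: √((-1.0580·111.32)² + (-0.9430·49.61)²) = √(13871.318085 + 2188.577044) = 126.7276 km
13: √((-1.7580·111.32)² + (0.1675·49.61)²) = √(38298.709184 + 69.050699) = 195.8769 km
14: √((-0.4770·111.32)² + (1.4585·49.61)²) = √(2819.571768 + 5235.417508) = 89.7496 km
15: √((1.1904·111.32)² + (1.7279·49.61)²) = √(17560.312155 + 7348.110243) = 157.8240 km
16: √((0.1250·111.32)² + (2.2116·49.61)²) = √(193.627225 + 12037.924540) = 110.5963 km
17: √((2.7841·111.32)² + (1.5021·49.61)²) = √(96054.132914 + 5553.108337) = 318.7589 km
Sorted: 3 (85.2394 km) < 14 (89.7496 km) < 16 (110.5963 km) < 12 (126.7276 km) < 7 (132.0047 km) < 5 (133.6829 km) < …

3, 14, 16, 12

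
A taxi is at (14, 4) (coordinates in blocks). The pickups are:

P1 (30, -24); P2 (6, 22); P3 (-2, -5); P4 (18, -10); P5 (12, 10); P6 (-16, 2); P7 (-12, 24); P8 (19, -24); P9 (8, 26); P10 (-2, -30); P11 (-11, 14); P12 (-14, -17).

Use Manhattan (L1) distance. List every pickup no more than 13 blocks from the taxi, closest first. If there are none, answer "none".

Distances from (14, 4):
P1: 44 blocks
P2: 26 blocks
P3: 25 blocks
P4: 18 blocks
P5: 8 blocks
P6: 32 blocks
P7: 46 blocks
P8: 33 blocks
P9: 28 blocks
P10: 50 blocks
P11: 35 blocks
P12: 49 blocks
Threshold 13 blocks: P5 (8 blocks) is within range.

P5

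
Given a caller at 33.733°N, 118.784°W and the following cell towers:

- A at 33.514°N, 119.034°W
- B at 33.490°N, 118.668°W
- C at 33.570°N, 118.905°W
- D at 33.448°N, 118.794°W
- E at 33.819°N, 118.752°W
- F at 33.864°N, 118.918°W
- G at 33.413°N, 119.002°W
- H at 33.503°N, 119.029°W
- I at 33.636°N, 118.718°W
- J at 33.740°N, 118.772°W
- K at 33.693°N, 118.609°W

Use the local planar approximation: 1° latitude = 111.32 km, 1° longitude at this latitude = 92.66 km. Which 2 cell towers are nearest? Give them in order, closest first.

J, E

Distances from 33.733°N, 118.784°W:
A: √((-0.219·111.32)² + (-0.250·92.66)²) = √(594.33954 + 536.61722) = 33.630 km
B: √((-0.243·111.32)² + (0.116·92.66)²) = √(731.74362 + 115.53154) = 29.108 km
C: √((-0.163·111.32)² + (-0.121·92.66)²) = √(329.24683 + 125.70580) = 21.330 km
D: √((-0.285·111.32)² + (-0.010·92.66)²) = √(1006.55177 + 0.85859) = 31.740 km
E: √((0.086·111.32)² + (0.032·92.66)²) = √(91.65229 + 8.79194) = 10.022 km
F: √((0.131·111.32)² + (-0.134·92.66)²) = √(212.66156 + 154.16798) = 19.153 km
G: √((-0.320·111.32)² + (-0.218·92.66)²) = √(1268.95538 + 408.03515) = 40.951 km
H: √((-0.230·111.32)² + (-0.245·92.66)²) = √(655.54433 + 515.36718) = 34.219 km
I: √((-0.097·111.32)² + (0.066·92.66)²) = √(116.59767 + 37.40007) = 12.410 km
J: √((0.007·111.32)² + (0.012·92.66)²) = √(0.60721 + 1.23637) = 1.358 km
K: √((-0.040·111.32)² + (0.175·92.66)²) = √(19.82743 + 262.94244) = 16.816 km
Sorted: J (1.358 km) < E (10.022 km) < I (12.410 km) < K (16.816 km) < …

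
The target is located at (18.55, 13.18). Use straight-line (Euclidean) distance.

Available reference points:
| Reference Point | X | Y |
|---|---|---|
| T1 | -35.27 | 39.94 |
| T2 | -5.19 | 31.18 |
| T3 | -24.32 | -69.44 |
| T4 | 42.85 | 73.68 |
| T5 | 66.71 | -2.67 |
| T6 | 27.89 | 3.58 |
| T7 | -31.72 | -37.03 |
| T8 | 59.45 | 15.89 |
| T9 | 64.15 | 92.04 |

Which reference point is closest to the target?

Distances from (18.55, 13.18):
T1: 60.11
T2: 29.79
T3: 93.08
T4: 65.20
T5: 50.70
T6: 13.39
T7: 71.05
T8: 40.99
T9: 91.09
Minimum: T6 at 13.39.

T6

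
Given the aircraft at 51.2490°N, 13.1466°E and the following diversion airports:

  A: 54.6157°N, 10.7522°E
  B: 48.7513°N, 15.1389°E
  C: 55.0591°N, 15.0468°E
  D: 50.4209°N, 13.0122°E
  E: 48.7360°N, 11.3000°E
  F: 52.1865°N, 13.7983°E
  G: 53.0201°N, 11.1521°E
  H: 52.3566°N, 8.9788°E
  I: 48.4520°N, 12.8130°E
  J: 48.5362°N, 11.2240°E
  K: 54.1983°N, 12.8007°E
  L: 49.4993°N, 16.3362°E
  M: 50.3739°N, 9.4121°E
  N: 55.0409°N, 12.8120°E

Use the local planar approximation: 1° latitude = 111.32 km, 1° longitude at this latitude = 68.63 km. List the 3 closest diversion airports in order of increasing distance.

Distances from 51.2490°N, 13.1466°E:
A: 409.2242 km
B: 309.8451 km
C: 443.7364 km
D: 92.6444 km
E: 307.1148 km
F: 113.5428 km
G: 240.0176 km
H: 311.4788 km
I: 312.2027 km
J: 329.5566 km
K: 329.1732 km
L: 293.0121 km
M: 274.1878 km
N: 422.7385 km
Sorted: D (92.6444 km) < F (113.5428 km) < G (240.0176 km) < M (274.1878 km) < L (293.0121 km) < …

D, F, G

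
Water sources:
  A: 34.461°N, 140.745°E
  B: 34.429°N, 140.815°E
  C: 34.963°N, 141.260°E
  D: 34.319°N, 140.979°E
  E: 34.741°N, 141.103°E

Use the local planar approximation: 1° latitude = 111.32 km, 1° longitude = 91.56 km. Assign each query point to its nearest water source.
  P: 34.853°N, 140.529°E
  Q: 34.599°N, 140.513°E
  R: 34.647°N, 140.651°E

P→A; Q→A; R→A

P at 34.853°N, 140.529°E:
  A: √((-0.392·111.32)² + (0.216·91.56)²) = √(1904.22617 + 391.12815) = 47.910 km
  B: √((-0.424·111.32)² + (0.286·91.56)²) = √(2227.80979 + 685.71498) = 53.977 km
  C: √((0.110·111.32)² + (0.731·91.56)²) = √(149.94492 + 4479.67309) = 68.041 km
  D: √((-0.534·111.32)² + (0.450·91.56)²) = √(3533.69376 + 1697.60480) = 72.328 km
  E: √((-0.112·111.32)² + (0.574·91.56)²) = √(155.44703 + 2762.07427) = 54.014 km
  → nearest: A (47.910 km)
Q at 34.599°N, 140.513°E:
  A: √((-0.138·111.32)² + (0.232·91.56)²) = √(235.99596 + 451.21917) = 26.215 km
  B: √((-0.170·111.32)² + (0.302·91.56)²) = √(358.13292 + 764.58444) = 33.507 km
  C: √((0.364·111.32)² + (0.747·91.56)²) = √(1641.90930 + 4677.91980) = 79.497 km
  D: √((-0.280·111.32)² + (0.466·91.56)²) = √(971.54396 + 1820.46948) = 52.840 km
  E: √((0.142·111.32)² + (0.590·91.56)²) = √(249.87516 + 2918.20362) = 56.286 km
  → nearest: A (26.215 km)
R at 34.647°N, 140.651°E:
  A: √((-0.186·111.32)² + (0.094·91.56)²) = √(428.71856 + 74.07425) = 22.423 km
  B: √((-0.218·111.32)² + (0.164·91.56)²) = √(588.92418 + 225.47545) = 28.538 km
  C: √((0.316·111.32)² + (0.609·91.56)²) = √(1237.42977 + 3109.18206) = 65.929 km
  D: √((-0.328·111.32)² + (0.328·91.56)²) = √(1333.19625 + 901.90180) = 47.277 km
  E: √((0.094·111.32)² + (0.452·91.56)²) = √(109.49697 + 1712.72816) = 42.688 km
  → nearest: A (22.423 km)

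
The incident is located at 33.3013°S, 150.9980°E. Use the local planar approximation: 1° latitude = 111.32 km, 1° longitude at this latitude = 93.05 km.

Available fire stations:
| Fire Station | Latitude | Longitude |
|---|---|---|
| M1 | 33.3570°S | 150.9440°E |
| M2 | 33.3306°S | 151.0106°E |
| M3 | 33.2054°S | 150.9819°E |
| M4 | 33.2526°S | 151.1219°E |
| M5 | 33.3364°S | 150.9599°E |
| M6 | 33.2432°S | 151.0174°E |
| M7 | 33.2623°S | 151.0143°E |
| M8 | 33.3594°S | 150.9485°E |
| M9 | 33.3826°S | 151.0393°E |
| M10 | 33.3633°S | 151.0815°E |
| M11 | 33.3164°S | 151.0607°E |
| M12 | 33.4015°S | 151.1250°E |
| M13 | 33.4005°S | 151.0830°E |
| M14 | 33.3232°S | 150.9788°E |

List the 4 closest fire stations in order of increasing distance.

Distances from 33.3013°S, 150.9980°E:
M1: √((-0.0557·111.32)² + (-0.0540·93.05)²) = √(38.446498 + 25.247610) = 7.9809 km
M2: √((-0.0293·111.32)² + (0.0126·93.05)²) = √(10.638530 + 1.374592) = 3.4660 km
M3: √((0.0959·111.32)² + (-0.0161·93.05)²) = √(113.968179 + 2.244319) = 10.7802 km
M4: √((0.0487·111.32)² + (0.1239·93.05)²) = √(29.390320 + 132.915420) = 12.7399 km
M5: √((-0.0351·111.32)² + (-0.0381·93.05)²) = √(15.267243 + 12.568478) = 5.2760 km
M6: √((0.0581·111.32)² + (0.0194·93.05)²) = √(41.831040 + 3.258639) = 6.7149 km
M7: √((0.0390·111.32)² + (0.0163·93.05)²) = √(18.848449 + 2.300424) = 4.5988 km
M8: √((-0.0581·111.32)² + (-0.0495·93.05)²) = √(41.831040 + 21.215006) = 7.9402 km
M9: √((-0.0813·111.32)² + (0.0413·93.05)²) = √(81.908220 + 14.768380) = 9.8324 km
M10: √((-0.0620·111.32)² + (0.0835·93.05)²) = √(47.635395 + 60.367850) = 10.3925 km
M11: √((-0.0151·111.32)² + (0.0627·93.05)²) = √(2.825532 + 34.038298) = 6.0716 km
M12: √((-0.1002·111.32)² + (0.1270·93.05)²) = √(124.417605 + 139.649761) = 16.2501 km
M13: √((-0.0992·111.32)² + (0.0850·93.05)²) = √(121.946612 + 62.556236) = 13.5832 km
M14: √((-0.0219·111.32)² + (-0.0192·93.05)²) = √(5.943395 + 3.191797) = 3.0224 km
Sorted: M14 (3.0224 km) < M2 (3.4660 km) < M7 (4.5988 km) < M5 (5.2760 km) < M11 (6.0716 km) < M6 (6.7149 km) < …

M14, M2, M7, M5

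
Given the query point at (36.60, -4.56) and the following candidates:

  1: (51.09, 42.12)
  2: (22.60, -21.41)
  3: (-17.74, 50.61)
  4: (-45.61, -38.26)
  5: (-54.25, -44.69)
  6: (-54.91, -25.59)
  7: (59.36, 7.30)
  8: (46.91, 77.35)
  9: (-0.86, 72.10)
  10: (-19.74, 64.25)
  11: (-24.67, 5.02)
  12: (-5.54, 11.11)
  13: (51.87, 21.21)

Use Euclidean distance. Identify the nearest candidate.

2

Distances from (36.60, -4.56):
1: 48.88
2: 21.91
3: 77.44
4: 88.85
5: 99.32
6: 93.90
7: 25.66
8: 82.56
9: 85.32
10: 88.93
11: 62.01
12: 44.96
13: 29.95
Minimum: 2 at 21.91.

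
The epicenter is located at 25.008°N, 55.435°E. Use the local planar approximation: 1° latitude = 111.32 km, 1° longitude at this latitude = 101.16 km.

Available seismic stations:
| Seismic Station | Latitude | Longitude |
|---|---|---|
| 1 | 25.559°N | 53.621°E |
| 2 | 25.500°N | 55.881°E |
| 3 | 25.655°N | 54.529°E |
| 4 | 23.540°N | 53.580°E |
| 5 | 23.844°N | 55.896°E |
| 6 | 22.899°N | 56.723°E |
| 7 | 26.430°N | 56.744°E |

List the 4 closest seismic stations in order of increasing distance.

Distances from 25.008°N, 55.435°E:
1: √((0.551·111.32)² + (-1.814·101.16)²) = √(3762.26682 + 33673.80610) = 193.484 km
2: √((0.492·111.32)² + (0.446·101.16)²) = √(2999.69156 + 2035.57617) = 70.960 km
3: √((0.647·111.32)² + (-0.906·101.16)²) = √(5187.46234 + 8399.89847) = 116.565 km
4: √((-1.468·111.32)² + (-1.855·101.16)²) = √(26705.36428 + 35213.19804) = 248.834 km
5: √((-1.164·111.32)² + (0.461·101.16)²) = √(16790.06417 + 2174.80084) = 137.713 km
6: √((-2.109·111.32)² + (1.288·101.16)²) = √(55118.77473 + 16976.54728) = 268.506 km
7: √((1.422·111.32)² + (1.309·101.16)²) = √(25057.95287 + 17534.64325) = 206.380 km
Sorted: 2 (70.960 km) < 3 (116.565 km) < 5 (137.713 km) < 1 (193.484 km) < 7 (206.380 km) < 4 (248.834 km) < …

2, 3, 5, 1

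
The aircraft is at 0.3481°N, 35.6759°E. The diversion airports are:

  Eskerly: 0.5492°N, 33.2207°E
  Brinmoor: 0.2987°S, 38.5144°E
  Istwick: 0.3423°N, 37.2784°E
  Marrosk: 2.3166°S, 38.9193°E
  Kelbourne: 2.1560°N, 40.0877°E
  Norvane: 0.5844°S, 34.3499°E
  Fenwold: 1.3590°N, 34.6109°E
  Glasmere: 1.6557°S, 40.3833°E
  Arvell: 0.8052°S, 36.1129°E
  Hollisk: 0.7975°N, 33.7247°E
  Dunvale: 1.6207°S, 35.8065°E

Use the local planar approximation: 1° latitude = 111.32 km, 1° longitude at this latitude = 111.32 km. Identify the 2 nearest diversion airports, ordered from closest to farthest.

Distances from 0.3481°N, 35.6759°E:
Eskerly: 274.2281 km
Brinmoor: 324.0814 km
Istwick: 178.3915 km
Marrosk: 467.2825 km
Kelbourne: 530.7581 km
Norvane: 180.4563 km
Fenwold: 163.4602 km
Glasmere: 569.5281 km
Arvell: 137.2928 km
Hollisk: 222.8943 km
Dunvale: 219.6485 km
Sorted: Arvell (137.2928 km) < Fenwold (163.4602 km) < Istwick (178.3915 km) < Norvane (180.4563 km) < …

Arvell, Fenwold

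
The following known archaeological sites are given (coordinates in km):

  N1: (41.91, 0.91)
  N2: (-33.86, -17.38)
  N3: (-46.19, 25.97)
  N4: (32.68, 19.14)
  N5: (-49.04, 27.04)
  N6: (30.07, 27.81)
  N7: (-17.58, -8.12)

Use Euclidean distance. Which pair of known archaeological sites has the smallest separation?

Pairwise distances:
N1–N2: 77.95 km
N1–N3: 91.59 km
N1–N4: 20.43 km
N1–N5: 94.63 km
N1–N6: 29.39 km
N1–N7: 60.17 km
N2–N3: 45.07 km
N2–N4: 75.90 km
N2–N5: 46.94 km
N2–N6: 78.29 km
N2–N7: 18.73 km
N3–N4: 79.17 km
N3–N5: 3.04 km
N3–N6: 76.28 km
N3–N7: 44.50 km
N4–N5: 82.10 km
N4–N6: 9.05 km
N4–N7: 57.18 km
N5–N6: 79.11 km
N5–N7: 47.18 km
N6–N7: 59.68 km
Closest pair: N3–N5 at 3.04 km.

N3 and N5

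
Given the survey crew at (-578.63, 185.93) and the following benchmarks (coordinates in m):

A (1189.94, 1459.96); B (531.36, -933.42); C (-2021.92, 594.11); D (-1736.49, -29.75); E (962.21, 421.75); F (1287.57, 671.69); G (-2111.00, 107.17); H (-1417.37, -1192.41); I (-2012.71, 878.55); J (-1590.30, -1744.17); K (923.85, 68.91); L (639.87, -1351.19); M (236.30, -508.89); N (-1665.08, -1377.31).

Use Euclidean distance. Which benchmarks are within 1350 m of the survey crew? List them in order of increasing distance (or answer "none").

M, D

Distances from (-578.63, 185.93):
A: √((1768.57)² + (1274.03)²) = √(3127839.8449 + 1623152.4409) = 2179.68 m
B: √((1109.99)² + (-1119.35)²) = √(1232077.8001 + 1252944.4225) = 1576.40 m
C: √((-1443.29)² + (408.18)²) = √(2083086.0241 + 166610.9124) = 1499.90 m
D: √((-1157.86)² + (-215.68)²) = √(1340639.7796 + 46517.8624) = 1177.78 m
E: √((1540.84)² + (235.82)²) = √(2374187.9056 + 55611.0724) = 1558.78 m
F: √((1866.20)² + (485.76)²) = √(3482702.4400 + 235962.7776) = 1928.38 m
G: √((-1532.37)² + (-78.76)²) = √(2348157.8169 + 6203.1376) = 1534.39 m
H: √((-838.74)² + (-1378.34)²) = √(703484.7876 + 1899821.1556) = 1613.48 m
I: √((-1434.08)² + (692.62)²) = √(2056585.4464 + 479722.4644) = 1592.58 m
J: √((-1011.67)² + (-1930.10)²) = √(1023476.1889 + 3725286.0100) = 2179.17 m
K: √((1502.48)² + (-117.02)²) = √(2257446.1504 + 13693.6804) = 1507.03 m
L: √((1218.50)² + (-1537.12)²) = √(1484742.2500 + 2362737.8944) = 1961.50 m
M: √((814.93)² + (-694.82)²) = √(664110.9049 + 482774.8324) = 1070.93 m
N: √((-1086.45)² + (-1563.24)²) = √(1180373.6025 + 2443719.2976) = 1903.71 m
Threshold 1350 m: M (1070.93 m), D (1177.78 m) are within range.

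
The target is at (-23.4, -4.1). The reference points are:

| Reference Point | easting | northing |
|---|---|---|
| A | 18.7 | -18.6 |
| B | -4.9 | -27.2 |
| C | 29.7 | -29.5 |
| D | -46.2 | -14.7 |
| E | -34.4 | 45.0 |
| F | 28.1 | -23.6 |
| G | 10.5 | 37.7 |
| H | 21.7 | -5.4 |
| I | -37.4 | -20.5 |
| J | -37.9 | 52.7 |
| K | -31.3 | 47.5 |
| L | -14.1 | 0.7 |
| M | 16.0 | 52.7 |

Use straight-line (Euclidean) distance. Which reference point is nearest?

Distances from (-23.4, -4.1):
A: √((42.1)² + (-14.5)²) = √(1772.410 + 210.250) = 44.5
B: √((18.5)² + (-23.1)²) = √(342.250 + 533.610) = 29.6
C: √((53.1)² + (-25.4)²) = √(2819.610 + 645.160) = 58.9
D: √((-22.8)² + (-10.6)²) = √(519.840 + 112.360) = 25.1
E: √((-11.0)² + (49.1)²) = √(121.000 + 2410.810) = 50.3
F: √((51.5)² + (-19.5)²) = √(2652.250 + 380.250) = 55.1
G: √((33.9)² + (41.8)²) = √(1149.210 + 1747.240) = 53.8
H: √((45.1)² + (-1.3)²) = √(2034.010 + 1.690) = 45.1
I: √((-14.0)² + (-16.4)²) = √(196.000 + 268.960) = 21.6
J: √((-14.5)² + (56.8)²) = √(210.250 + 3226.240) = 58.6
K: √((-7.9)² + (51.6)²) = √(62.410 + 2662.560) = 52.2
L: √((9.3)² + (4.8)²) = √(86.490 + 23.040) = 10.5
M: √((39.4)² + (56.8)²) = √(1552.360 + 3226.240) = 69.1
Minimum: L at 10.5.

L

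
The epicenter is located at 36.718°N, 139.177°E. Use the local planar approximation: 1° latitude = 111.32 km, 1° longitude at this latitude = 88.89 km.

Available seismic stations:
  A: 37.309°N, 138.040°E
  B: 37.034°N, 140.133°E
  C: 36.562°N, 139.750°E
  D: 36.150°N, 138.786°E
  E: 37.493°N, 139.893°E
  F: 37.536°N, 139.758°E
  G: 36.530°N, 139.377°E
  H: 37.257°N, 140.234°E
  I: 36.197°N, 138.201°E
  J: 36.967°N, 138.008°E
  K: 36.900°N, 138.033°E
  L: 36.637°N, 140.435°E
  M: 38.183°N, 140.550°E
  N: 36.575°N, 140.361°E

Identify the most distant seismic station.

M

Distances from 36.718°N, 139.177°E:
A: √((0.591·111.32)² + (-1.137·88.89)²) = √(4328.33989 + 10214.72647) = 120.595 km
B: √((0.316·111.32)² + (0.956·88.89)²) = √(1237.42977 + 7221.40325) = 91.972 km
C: √((-0.156·111.32)² + (0.573·88.89)²) = √(301.57518 + 2594.26930) = 53.813 km
D: √((-0.568·111.32)² + (-0.391·88.89)²) = √(3998.00255 + 1207.97884) = 72.152 km
E: √((0.775·111.32)² + (0.716·88.89)²) = √(7443.03053 + 4050.71657) = 107.209 km
F: √((0.818·111.32)² + (0.581·88.89)²) = √(8291.87989 + 2667.21532) = 104.686 km
G: √((-0.188·111.32)² + (0.200·88.89)²) = √(437.98788 + 316.05728) = 27.460 km
H: √((0.539·111.32)² + (1.057·88.89)²) = √(3600.17760 + 8827.86711) = 111.481 km
I: √((-0.521·111.32)² + (-0.976·88.89)²) = √(3363.73553 + 7526.71458) = 104.357 km
J: √((0.249·111.32)² + (-1.169·88.89)²) = √(768.32522 + 10797.78895) = 107.546 km
K: √((0.182·111.32)² + (-1.144·88.89)²) = √(410.47732 + 10340.88864) = 103.689 km
L: √((-0.081·111.32)² + (1.258·88.89)²) = √(81.30485 + 12504.52199) = 112.187 km
M: √((1.465·111.32)² + (1.373·88.89)²) = √(26596.32582 + 14895.21879) = 203.695 km
N: √((-0.143·111.32)² + (1.184·88.89)²) = √(253.40692 + 11076.67000) = 106.443 km
Maximum: M at 203.695 km.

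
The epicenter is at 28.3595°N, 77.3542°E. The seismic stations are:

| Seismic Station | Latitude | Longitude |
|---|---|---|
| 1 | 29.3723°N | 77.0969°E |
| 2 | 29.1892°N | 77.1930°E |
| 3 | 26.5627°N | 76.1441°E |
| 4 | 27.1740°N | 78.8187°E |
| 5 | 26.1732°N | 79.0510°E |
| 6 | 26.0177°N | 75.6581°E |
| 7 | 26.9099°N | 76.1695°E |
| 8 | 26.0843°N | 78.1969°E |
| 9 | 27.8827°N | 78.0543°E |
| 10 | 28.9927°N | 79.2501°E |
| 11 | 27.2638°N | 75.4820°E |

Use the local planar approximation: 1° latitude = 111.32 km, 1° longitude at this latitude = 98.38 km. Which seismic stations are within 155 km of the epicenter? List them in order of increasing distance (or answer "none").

9, 2, 1

Distances from 28.3595°N, 77.3542°E:
1: 115.5516 km
2: 93.7138 km
3: 232.7675 km
4: 195.3826 km
5: 295.1259 km
6: 309.5188 km
7: 199.0583 km
8: 266.4987 km
9: 86.9545 km
10: 199.3934 km
11: 220.9126 km
Threshold 155 km: 9 (86.9545 km), 2 (93.7138 km), 1 (115.5516 km) are within range.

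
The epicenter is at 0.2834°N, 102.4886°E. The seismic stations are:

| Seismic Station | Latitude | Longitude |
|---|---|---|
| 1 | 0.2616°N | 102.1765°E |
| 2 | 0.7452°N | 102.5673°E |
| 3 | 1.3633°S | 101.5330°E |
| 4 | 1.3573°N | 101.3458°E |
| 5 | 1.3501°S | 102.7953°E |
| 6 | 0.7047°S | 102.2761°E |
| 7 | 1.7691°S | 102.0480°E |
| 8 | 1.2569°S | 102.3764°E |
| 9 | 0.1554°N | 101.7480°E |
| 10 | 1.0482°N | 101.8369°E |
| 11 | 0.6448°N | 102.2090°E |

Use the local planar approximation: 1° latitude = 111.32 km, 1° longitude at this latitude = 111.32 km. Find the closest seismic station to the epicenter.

1

Distances from 0.2834°N, 102.4886°E:
1: 34.8276 km
2: 52.1487 km
3: 211.9409 km
4: 174.5721 km
5: 185.0186 km
6: 112.5102 km
7: 233.6894 km
8: 171.9205 km
9: 83.6659 km
10: 111.8548 km
11: 50.8656 km
Minimum: 1 at 34.8276 km.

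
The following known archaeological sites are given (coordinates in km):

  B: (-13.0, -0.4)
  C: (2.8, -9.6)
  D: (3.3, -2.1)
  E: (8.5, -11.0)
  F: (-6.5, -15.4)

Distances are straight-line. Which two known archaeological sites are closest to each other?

C and E

Pairwise distances:
B–C: 18.3 km
B–D: 16.4 km
B–E: 24.0 km
B–F: 16.3 km
C–D: 7.5 km
C–E: 5.9 km
C–F: 11.0 km
D–E: 10.3 km
D–F: 16.5 km
E–F: 15.6 km
Closest pair: C–E at 5.9 km.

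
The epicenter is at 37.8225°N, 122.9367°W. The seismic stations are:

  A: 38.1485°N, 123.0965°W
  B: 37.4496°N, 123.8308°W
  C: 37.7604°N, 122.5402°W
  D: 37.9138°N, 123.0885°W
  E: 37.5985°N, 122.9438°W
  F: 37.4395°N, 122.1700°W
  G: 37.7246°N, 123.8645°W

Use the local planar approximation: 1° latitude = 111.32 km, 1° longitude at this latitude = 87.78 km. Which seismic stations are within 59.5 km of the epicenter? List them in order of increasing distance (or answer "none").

D, E, C, A

Distances from 37.8225°N, 122.9367°W:
A: 38.9070 km
B: 88.7859 km
C: 35.4847 km
D: 16.7587 km
E: 24.9435 km
F: 79.6694 km
G: 82.1682 km
Threshold 59.5 km: D (16.7587 km), E (24.9435 km), C (35.4847 km), A (38.9070 km) are within range.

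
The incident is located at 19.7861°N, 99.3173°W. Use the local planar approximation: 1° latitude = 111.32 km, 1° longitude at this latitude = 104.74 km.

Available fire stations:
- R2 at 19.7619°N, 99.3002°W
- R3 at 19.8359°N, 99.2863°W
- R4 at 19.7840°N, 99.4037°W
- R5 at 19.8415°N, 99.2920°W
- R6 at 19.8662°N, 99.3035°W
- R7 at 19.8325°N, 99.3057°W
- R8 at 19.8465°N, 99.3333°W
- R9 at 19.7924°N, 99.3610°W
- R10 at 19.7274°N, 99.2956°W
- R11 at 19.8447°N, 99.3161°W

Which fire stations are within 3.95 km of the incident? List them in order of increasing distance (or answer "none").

R2

Distances from 19.7861°N, 99.3173°W:
R2: √((-0.0242·111.32)² + (0.0171·104.74)²) = √(7.257334 + 3.207874) = 3.2350 km
R3: √((0.0498·111.32)² + (0.0310·104.74)²) = √(30.733009 + 10.542619) = 6.4246 km
R4: √((-0.0021·111.32)² + (-0.0864·104.74)²) = √(0.054649 + 81.894102) = 9.0526 km
R5: √((0.0554·111.32)² + (0.0253·104.74)²) = √(38.033468 + 7.022087) = 6.7123 km
R6: √((0.0801·111.32)² + (0.0138·104.74)²) = √(79.508110 + 2.089216) = 9.0331 km
R7: √((0.0464·111.32)² + (0.0116·104.74)²) = √(26.679787 + 1.476186) = 5.3062 km
R8: √((0.0604·111.32)² + (-0.0160·104.74)²) = √(45.208518 + 2.808440) = 6.9294 km
R9: √((0.0063·111.32)² + (-0.0437·104.74)²) = √(0.491844 + 20.950192) = 4.6306 km
R10: √((-0.0587·111.32)² + (0.0217·104.74)²) = √(42.699481 + 5.165883) = 6.9185 km
R11: √((0.0586·111.32)² + (0.0012·104.74)²) = √(42.554121 + 0.015797) = 6.5246 km
Threshold 3.95 km: R2 (3.2350 km) is within range.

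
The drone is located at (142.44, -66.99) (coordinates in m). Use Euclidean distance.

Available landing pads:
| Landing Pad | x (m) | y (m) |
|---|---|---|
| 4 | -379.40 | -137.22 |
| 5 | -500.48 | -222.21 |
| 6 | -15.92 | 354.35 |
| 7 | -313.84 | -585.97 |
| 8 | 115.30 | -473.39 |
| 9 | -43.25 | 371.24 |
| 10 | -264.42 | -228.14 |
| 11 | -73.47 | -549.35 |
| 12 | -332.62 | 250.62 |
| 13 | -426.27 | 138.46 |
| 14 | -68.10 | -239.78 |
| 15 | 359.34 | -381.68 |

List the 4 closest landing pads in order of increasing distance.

Distances from (142.44, -66.99):
4: √((-521.84)² + (-70.23)²) = √(272316.9856 + 4932.2529) = 526.54 m
5: √((-642.92)² + (-155.22)²) = √(413346.1264 + 24093.2484) = 661.39 m
6: √((-158.36)² + (421.34)²) = √(25077.8896 + 177527.3956) = 450.12 m
7: √((-456.28)² + (-518.98)²) = √(208191.4384 + 269340.2404) = 691.04 m
8: √((-27.14)² + (-406.40)²) = √(736.5796 + 165160.9600) = 407.31 m
9: √((-185.69)² + (438.23)²) = √(34480.7761 + 192045.5329) = 475.95 m
10: √((-406.86)² + (-161.15)²) = √(165535.0596 + 25969.3225) = 437.61 m
11: √((-215.91)² + (-482.36)²) = √(46617.1281 + 232671.1696) = 528.48 m
12: √((-475.06)² + (317.61)²) = √(225682.0036 + 100876.1121) = 571.45 m
13: √((-568.71)² + (205.45)²) = √(323431.0641 + 42209.7025) = 604.68 m
14: √((-210.54)² + (-172.79)²) = √(44327.0916 + 29856.3841) = 272.37 m
15: √((216.90)² + (-314.69)²) = √(47045.6100 + 99029.7961) = 382.20 m
Sorted: 14 (272.37 m) < 15 (382.20 m) < 8 (407.31 m) < 10 (437.61 m) < 6 (450.12 m) < 9 (475.95 m) < …

14, 15, 8, 10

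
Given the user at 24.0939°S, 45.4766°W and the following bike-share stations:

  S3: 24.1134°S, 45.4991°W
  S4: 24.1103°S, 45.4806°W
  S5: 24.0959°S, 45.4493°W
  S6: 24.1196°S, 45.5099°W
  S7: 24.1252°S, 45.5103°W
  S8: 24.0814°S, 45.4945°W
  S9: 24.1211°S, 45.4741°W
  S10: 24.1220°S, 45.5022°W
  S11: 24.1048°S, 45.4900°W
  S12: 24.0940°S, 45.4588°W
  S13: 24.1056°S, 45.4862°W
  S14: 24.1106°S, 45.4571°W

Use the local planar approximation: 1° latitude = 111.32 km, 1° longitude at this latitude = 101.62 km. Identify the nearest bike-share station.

S13

Distances from 24.0939°S, 45.4766°W:
S3: √((-0.0195·111.32)² + (-0.0225·101.62)²) = √(4.712112 + 5.227854) = 3.1528 km
S4: √((-0.0164·111.32)² + (-0.0040·101.62)²) = √(3.332991 + 0.165226) = 1.8704 km
S5: √((-0.0020·111.32)² + (0.0273·101.62)²) = √(0.049569 + 7.696330) = 2.7831 km
S6: √((-0.0257·111.32)² + (-0.0333·101.62)²) = √(8.184886 + 11.451091) = 4.4313 km
S7: √((-0.0313·111.32)² + (-0.0337·101.62)²) = √(12.140458 + 11.727844) = 4.8855 km
S8: √((0.0125·111.32)² + (-0.0179·101.62)²) = √(1.936272 + 3.308754) = 2.2902 km
S9: √((-0.0272·111.32)² + (0.0025·101.62)²) = √(9.168203 + 0.064541) = 3.0385 km
S10: √((-0.0281·111.32)² + (-0.0256·101.62)²) = √(9.784960 + 6.767657) = 4.0685 km
S11: √((-0.0109·111.32)² + (-0.0134·101.62)²) = √(1.472310 + 1.854249) = 1.8239 km
S12: √((-0.0001·111.32)² + (0.0178·101.62)²) = √(0.000124 + 3.271888) = 1.8089 km
S13: √((-0.0117·111.32)² + (-0.0096·101.62)²) = √(1.696360 + 0.951702) = 1.6273 km
S14: √((-0.0167·111.32)² + (0.0195·101.62)²) = √(3.456045 + 3.926699) = 2.7171 km
Minimum: S13 at 1.6273 km.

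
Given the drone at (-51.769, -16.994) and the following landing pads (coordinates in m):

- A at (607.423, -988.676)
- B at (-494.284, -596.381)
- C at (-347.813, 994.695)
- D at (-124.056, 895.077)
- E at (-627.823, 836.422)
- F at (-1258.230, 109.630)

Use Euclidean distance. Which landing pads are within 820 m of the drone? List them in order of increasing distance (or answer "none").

B

Distances from (-51.769, -16.994):
A: √((659.192)² + (-971.682)²) = √(434534.09286 + 944165.90912) = 1174.181 m
B: √((-442.515)² + (-579.387)²) = √(195819.52522 + 335689.29577) = 729.047 m
C: √((-296.044)² + (1011.689)²) = √(87642.04994 + 1023514.63272) = 1054.114 m
D: √((-72.287)² + (912.071)²) = √(5225.41037 + 831873.50904) = 914.931 m
E: √((-576.054)² + (853.416)²) = √(331838.21092 + 728318.86906) = 1029.639 m
F: √((-1206.461)² + (126.624)²) = √(1455548.14452 + 16033.63738) = 1213.088 m
Threshold 820 m: B (729.047 m) is within range.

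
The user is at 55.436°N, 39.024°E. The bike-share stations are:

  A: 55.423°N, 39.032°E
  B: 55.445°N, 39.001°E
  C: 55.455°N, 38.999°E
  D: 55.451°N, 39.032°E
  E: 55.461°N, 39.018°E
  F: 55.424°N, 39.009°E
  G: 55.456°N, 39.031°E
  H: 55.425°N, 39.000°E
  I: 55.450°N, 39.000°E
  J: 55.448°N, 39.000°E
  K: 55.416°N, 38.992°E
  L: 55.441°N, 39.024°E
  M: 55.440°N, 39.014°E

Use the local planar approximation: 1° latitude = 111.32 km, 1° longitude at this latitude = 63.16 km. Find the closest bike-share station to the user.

Distances from 55.436°N, 39.024°E:
A: 1.533 km
B: 1.765 km
C: 2.639 km
D: 1.745 km
E: 2.809 km
F: 1.638 km
G: 2.270 km
H: 1.949 km
I: 2.174 km
J: 2.020 km
K: 3.007 km
L: 0.557 km
M: 0.773 km
Minimum: L at 0.557 km.

L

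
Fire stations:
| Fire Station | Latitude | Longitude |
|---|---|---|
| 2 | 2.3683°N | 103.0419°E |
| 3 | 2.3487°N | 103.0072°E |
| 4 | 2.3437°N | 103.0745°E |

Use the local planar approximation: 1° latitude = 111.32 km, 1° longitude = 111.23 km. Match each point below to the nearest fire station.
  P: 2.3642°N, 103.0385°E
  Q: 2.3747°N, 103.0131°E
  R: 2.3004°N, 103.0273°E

P→2; Q→3; R→3

P at 2.3642°N, 103.0385°E:
  2: √((0.0041·111.32)² + (0.0034·111.23)²) = √(0.208312 + 0.143022) = 0.5927 km
  3: √((-0.0155·111.32)² + (-0.0313·111.23)²) = √(2.977212 + 12.120835) = 3.8856 km
  4: √((-0.0205·111.32)² + (0.0360·111.23)²) = √(5.207798 + 16.034258) = 4.6089 km
  → nearest: 2 (0.5927 km)
Q at 2.3747°N, 103.0131°E:
  2: √((-0.0064·111.32)² + (0.0288·111.23)²) = √(0.507582 + 10.261925) = 3.2817 km
  3: √((-0.0260·111.32)² + (-0.0059·111.23)²) = √(8.377088 + 0.430673) = 2.9678 km
  4: √((-0.0310·111.32)² + (0.0614·111.23)²) = √(11.908849 + 46.642371) = 7.6519 km
  → nearest: 3 (2.9678 km)
R at 2.3004°N, 103.0273°E:
  2: √((0.0679·111.32)² + (0.0146·111.23)²) = √(57.132857 + 2.637240) = 7.7311 km
  3: √((0.0483·111.32)² + (-0.0201·111.23)²) = √(28.909505 + 4.998457) = 5.8231 km
  4: √((0.0433·111.32)² + (0.0472·111.23)²) = √(23.233904 + 27.563088) = 7.1272 km
  → nearest: 3 (5.8231 km)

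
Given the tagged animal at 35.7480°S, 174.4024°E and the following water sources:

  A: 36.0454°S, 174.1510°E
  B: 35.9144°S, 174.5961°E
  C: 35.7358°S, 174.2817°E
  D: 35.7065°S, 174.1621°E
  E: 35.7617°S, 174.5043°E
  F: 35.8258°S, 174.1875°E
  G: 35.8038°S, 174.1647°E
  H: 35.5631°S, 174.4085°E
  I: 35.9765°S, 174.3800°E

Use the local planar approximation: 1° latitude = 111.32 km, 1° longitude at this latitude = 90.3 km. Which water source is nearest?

E

Distances from 35.7480°S, 174.4024°E:
A: √((-0.2974·111.32)² + (-0.2514·90.3)²) = √(1096.044845 + 515.354470) = 40.1422 km
B: √((-0.1664·111.32)² + (0.1937·90.3)²) = √(343.125535 + 305.938929) = 25.4767 km
C: √((0.0122·111.32)² + (-0.1207·90.3)²) = √(1.844446 + 118.792779) = 10.9835 km
D: √((0.0415·111.32)² + (-0.2403·90.3)²) = √(21.342367 + 470.850507) = 22.1854 km
E: √((-0.0137·111.32)² + (0.1019·90.3)²) = √(2.325881 + 84.668890) = 9.3271 km
F: √((-0.0778·111.32)² + (-0.2149·90.3)²) = √(75.007655 + 376.572266) = 21.2504 km
G: √((-0.0558·111.32)² + (-0.2377·90.3)²) = √(38.584670 + 460.716604) = 22.3451 km
H: √((0.1849·111.32)² + (0.0061·90.3)²) = √(423.662688 + 0.303414) = 20.5904 km
I: √((-0.2285·111.32)² + (-0.0224·90.3)²) = √(647.021637 + 4.091396) = 25.5169 km
Minimum: E at 9.3271 km.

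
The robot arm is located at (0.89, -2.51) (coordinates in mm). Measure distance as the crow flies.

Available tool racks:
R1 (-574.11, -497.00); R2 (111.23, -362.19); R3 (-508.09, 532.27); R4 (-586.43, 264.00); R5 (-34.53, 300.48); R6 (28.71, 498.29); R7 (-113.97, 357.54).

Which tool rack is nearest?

Distances from (0.89, -2.51):
R1: √((-575.00)² + (-494.49)²) = √(330625.0000 + 244520.3601) = 758.38 mm
R2: √((110.34)² + (-359.68)²) = √(12174.9156 + 129369.7024) = 376.22 mm
R3: √((-508.98)² + (534.78)²) = √(259060.6404 + 285989.6484) = 738.28 mm
R4: √((-587.32)² + (266.51)²) = √(344944.7824 + 71027.5801) = 644.96 mm
R5: √((-35.42)² + (302.99)²) = √(1254.5764 + 91802.9401) = 305.05 mm
R6: √((27.82)² + (500.80)²) = √(773.9524 + 250800.6400) = 501.57 mm
R7: √((-114.86)² + (360.05)²) = √(13192.8196 + 129636.0025) = 377.93 mm
Minimum: R5 at 305.05 mm.

R5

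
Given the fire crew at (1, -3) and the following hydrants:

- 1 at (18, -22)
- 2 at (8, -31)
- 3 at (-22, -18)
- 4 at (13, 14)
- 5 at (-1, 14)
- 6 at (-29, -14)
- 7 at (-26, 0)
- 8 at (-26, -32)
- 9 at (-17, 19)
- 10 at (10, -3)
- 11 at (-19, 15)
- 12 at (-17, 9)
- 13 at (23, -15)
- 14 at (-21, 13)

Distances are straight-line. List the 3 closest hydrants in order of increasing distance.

10, 5, 4

Distances from (1, -3):
1: √((17)² + (-19)²) = √(289.0000 + 361.0000) = 25.50
2: √((7)² + (-28)²) = √(49.0000 + 784.0000) = 28.86
3: √((-23)² + (-15)²) = √(529.0000 + 225.0000) = 27.46
4: √((12)² + (17)²) = √(144.0000 + 289.0000) = 20.81
5: √((-2)² + (17)²) = √(4.0000 + 289.0000) = 17.12
6: √((-30)² + (-11)²) = √(900.0000 + 121.0000) = 31.95
7: √((-27)² + (3)²) = √(729.0000 + 9.0000) = 27.17
8: √((-27)² + (-29)²) = √(729.0000 + 841.0000) = 39.62
9: √((-18)² + (22)²) = √(324.0000 + 484.0000) = 28.43
10: √((9)² + (0)²) = √(81.0000 + 0.0000) = 9.00
11: √((-20)² + (18)²) = √(400.0000 + 324.0000) = 26.91
12: √((-18)² + (12)²) = √(324.0000 + 144.0000) = 21.63
13: √((22)² + (-12)²) = √(484.0000 + 144.0000) = 25.06
14: √((-22)² + (16)²) = √(484.0000 + 256.0000) = 27.20
Sorted: 10 (9.00) < 5 (17.12) < 4 (20.81) < 12 (21.63) < 13 (25.06) < …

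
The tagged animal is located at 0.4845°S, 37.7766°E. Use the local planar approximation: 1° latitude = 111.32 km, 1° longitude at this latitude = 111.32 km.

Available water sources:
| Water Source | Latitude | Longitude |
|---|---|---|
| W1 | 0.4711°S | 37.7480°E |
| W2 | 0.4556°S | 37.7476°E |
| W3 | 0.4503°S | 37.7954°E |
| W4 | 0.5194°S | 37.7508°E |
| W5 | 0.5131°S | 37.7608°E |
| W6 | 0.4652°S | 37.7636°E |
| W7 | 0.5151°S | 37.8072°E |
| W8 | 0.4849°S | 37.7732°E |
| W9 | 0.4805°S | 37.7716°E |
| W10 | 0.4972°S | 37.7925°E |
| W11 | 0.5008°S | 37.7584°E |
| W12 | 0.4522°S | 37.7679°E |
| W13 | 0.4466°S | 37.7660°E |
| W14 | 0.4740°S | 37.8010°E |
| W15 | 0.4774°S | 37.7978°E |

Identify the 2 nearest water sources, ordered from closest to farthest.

Distances from 0.4845°S, 37.7766°E:
W1: 3.5159 km
W2: 4.5576 km
W3: 4.3444 km
W4: 4.8314 km
W5: 3.6373 km
W6: 2.5904 km
W7: 4.8174 km
W8: 0.3811 km
W9: 0.7128 km
W10: 2.2653 km
W11: 2.7198 km
W12: 3.7238 km
W13: 4.3809 km
W14: 2.9570 km
W15: 2.4888 km
Sorted: W8 (0.3811 km) < W9 (0.7128 km) < W10 (2.2653 km) < W15 (2.4888 km) < …

W8, W9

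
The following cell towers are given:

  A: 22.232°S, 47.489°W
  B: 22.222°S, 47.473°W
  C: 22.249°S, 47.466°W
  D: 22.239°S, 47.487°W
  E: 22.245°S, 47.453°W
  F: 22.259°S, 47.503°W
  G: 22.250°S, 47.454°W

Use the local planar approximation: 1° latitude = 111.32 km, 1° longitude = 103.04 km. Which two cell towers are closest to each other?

E and G

Pairwise distances:
A–B: 1.989 km
A–C: 3.033 km
A–D: 0.806 km
A–E: 3.982 km
A–F: 3.334 km
A–G: 4.126 km
B–C: 3.091 km
B–D: 2.380 km
B–E: 3.287 km
B–F: 5.150 km
B–G: 3.681 km
C–D: 2.433 km
C–E: 1.412 km
C–F: 3.972 km
C–G: 1.241 km
D–E: 3.566 km
D–F: 2.770 km
D–G: 3.614 km
E–F: 5.383 km
E–G: 0.566 km
F–G: 5.147 km
Closest pair: E–G at 0.566 km.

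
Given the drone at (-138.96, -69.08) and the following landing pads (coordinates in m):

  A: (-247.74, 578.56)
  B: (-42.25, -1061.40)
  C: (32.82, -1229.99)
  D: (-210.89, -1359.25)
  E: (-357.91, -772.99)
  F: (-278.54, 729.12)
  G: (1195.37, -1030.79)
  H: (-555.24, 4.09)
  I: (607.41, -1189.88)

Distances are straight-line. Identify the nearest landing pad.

H

Distances from (-138.96, -69.08):
A: √((-108.78)² + (647.64)²) = √(11833.0884 + 419437.5696) = 656.71 m
B: √((96.71)² + (-992.32)²) = √(9352.8241 + 984698.9824) = 997.02 m
C: √((171.78)² + (-1160.91)²) = √(29508.3684 + 1347712.0281) = 1173.55 m
D: √((-71.93)² + (-1290.17)²) = √(5173.9249 + 1664538.6289) = 1292.17 m
E: √((-218.95)² + (-703.91)²) = √(47939.1025 + 495489.2881) = 737.18 m
F: √((-139.58)² + (798.20)²) = √(19482.5764 + 637123.2400) = 810.31 m
G: √((1334.33)² + (-961.71)²) = √(1780436.5489 + 924886.1241) = 1644.79 m
H: √((-416.28)² + (73.17)²) = √(173289.0384 + 5353.8489) = 422.66 m
I: √((746.37)² + (-1120.80)²) = √(557068.1769 + 1256192.6400) = 1346.57 m
Minimum: H at 422.66 m.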